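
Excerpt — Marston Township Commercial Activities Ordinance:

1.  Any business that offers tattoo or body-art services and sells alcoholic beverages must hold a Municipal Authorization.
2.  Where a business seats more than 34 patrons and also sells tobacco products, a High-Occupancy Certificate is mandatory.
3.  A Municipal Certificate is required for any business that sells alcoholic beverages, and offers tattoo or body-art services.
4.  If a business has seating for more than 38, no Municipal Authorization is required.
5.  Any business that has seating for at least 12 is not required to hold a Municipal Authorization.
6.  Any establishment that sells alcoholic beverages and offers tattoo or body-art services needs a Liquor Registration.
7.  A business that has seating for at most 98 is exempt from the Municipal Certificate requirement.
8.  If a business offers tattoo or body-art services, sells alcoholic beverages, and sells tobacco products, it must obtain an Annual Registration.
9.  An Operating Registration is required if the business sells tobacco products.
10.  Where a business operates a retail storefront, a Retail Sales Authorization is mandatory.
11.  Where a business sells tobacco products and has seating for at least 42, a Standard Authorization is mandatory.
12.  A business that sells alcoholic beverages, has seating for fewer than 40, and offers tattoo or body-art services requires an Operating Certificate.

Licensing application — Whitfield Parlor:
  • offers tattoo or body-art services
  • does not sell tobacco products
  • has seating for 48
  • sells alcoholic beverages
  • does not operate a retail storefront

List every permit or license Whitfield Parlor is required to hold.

Liquor Registration

1. offers tattoo or body-art services; sells alcoholic beverages → Municipal Authorization required.
2. seating 48 > 34; does not sell tobacco products → High-Occupancy Certificate not required.
3. sells alcoholic beverages; offers tattoo or body-art services → Municipal Certificate required.
4. seating 48 > 38 → exempt from Municipal Authorization.
5. seating 48 ≥ 12 → exempt from Municipal Authorization.
6. sells alcoholic beverages; offers tattoo or body-art services → Liquor Registration required.
7. seating 48 ≤ 98 → exempt from Municipal Certificate.
8. offers tattoo or body-art services; sells alcoholic beverages; does not sell tobacco products → Annual Registration not required.
9. does not sell tobacco products → Operating Registration not required.
10. does not operate a retail storefront → Retail Sales Authorization not required.
11. does not sell tobacco products; seating 48 ≥ 42 → Standard Authorization not required.
12. sells alcoholic beverages; seating 48 ≥ 40; offers tattoo or body-art services → Operating Certificate not required.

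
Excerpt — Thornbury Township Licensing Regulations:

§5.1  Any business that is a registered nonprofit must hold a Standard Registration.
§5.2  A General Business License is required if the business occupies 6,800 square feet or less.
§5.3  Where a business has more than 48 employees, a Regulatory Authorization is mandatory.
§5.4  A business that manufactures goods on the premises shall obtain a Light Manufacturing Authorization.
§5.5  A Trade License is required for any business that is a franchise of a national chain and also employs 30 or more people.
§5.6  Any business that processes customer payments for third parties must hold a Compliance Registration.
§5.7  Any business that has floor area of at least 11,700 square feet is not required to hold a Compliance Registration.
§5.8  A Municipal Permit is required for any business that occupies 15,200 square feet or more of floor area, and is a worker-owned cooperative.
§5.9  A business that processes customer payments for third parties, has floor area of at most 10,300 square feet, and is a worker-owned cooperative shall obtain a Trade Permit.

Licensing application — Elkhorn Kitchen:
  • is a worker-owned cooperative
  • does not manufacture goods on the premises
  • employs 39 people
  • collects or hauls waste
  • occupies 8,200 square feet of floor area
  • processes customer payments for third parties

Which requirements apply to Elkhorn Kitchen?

§5.1 is a worker-owned cooperative (not: is a registered nonprofit) → Standard Registration not required.
§5.2 floor area 8,200 square feet > 6,800 square feet → General Business License not required.
§5.3 employees 39 ≤ 48 → Regulatory Authorization not required.
§5.4 does not manufacture goods on the premises → Light Manufacturing Authorization not required.
§5.5 is a worker-owned cooperative (not: is a franchise of a national chain); employees 39 ≥ 30 → Trade License not required.
§5.6 processes customer payments for third parties → Compliance Registration required.
§5.7 floor area 8,200 square feet < 11,700 square feet → Compliance Registration exemption does not apply.
§5.8 floor area 8,200 square feet < 15,200 square feet; is a worker-owned cooperative → Municipal Permit not required.
§5.9 processes customer payments for third parties; floor area 8,200 square feet ≤ 10,300 square feet; is a worker-owned cooperative → Trade Permit required.

Compliance Registration, Trade Permit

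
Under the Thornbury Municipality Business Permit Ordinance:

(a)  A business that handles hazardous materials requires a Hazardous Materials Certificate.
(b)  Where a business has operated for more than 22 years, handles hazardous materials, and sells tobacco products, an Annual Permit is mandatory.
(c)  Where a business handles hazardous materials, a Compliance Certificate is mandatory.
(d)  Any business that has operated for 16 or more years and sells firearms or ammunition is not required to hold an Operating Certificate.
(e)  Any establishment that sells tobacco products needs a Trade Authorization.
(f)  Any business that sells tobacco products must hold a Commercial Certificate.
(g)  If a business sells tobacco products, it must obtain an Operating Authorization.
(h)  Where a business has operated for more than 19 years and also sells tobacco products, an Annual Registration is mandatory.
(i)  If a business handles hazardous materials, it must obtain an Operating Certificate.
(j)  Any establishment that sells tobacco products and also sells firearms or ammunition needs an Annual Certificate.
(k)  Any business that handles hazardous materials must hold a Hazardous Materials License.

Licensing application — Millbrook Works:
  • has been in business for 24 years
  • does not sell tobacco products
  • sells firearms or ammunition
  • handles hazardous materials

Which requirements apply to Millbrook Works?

(a) handles hazardous materials → Hazardous Materials Certificate required.
(b) years in business 24 > 22; handles hazardous materials; does not sell tobacco products → Annual Permit not required.
(c) handles hazardous materials → Compliance Certificate required.
(d) years in business 24 ≥ 16; sells firearms or ammunition → exempt from Operating Certificate.
(e) does not sell tobacco products → Trade Authorization not required.
(f) does not sell tobacco products → Commercial Certificate not required.
(g) does not sell tobacco products → Operating Authorization not required.
(h) years in business 24 > 19; does not sell tobacco products → Annual Registration not required.
(i) handles hazardous materials → Operating Certificate required.
(j) does not sell tobacco products; sells firearms or ammunition → Annual Certificate not required.
(k) handles hazardous materials → Hazardous Materials License required.

Compliance Certificate, Hazardous Materials Certificate, Hazardous Materials License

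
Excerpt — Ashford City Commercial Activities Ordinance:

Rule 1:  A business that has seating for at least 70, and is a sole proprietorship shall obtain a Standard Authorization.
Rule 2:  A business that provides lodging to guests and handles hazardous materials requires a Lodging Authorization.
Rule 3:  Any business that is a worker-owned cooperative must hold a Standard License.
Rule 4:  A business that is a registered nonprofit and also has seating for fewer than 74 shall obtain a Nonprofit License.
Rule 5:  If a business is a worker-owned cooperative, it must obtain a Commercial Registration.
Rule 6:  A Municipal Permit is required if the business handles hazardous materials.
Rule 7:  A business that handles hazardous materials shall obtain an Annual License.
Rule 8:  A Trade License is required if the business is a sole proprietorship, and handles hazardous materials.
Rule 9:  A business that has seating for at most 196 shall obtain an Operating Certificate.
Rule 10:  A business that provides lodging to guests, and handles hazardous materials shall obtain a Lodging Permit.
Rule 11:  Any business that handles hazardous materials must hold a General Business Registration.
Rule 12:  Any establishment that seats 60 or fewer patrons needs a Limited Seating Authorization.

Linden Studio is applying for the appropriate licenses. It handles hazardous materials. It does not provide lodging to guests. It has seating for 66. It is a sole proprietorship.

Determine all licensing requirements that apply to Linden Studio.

Annual License, General Business Registration, Municipal Permit, Operating Certificate, Trade License

Rule 1: seating 66 < 70; is a sole proprietorship → Standard Authorization not required.
Rule 2: does not provide lodging to guests; handles hazardous materials → Lodging Authorization not required.
Rule 3: is a sole proprietorship (not: is a worker-owned cooperative) → Standard License not required.
Rule 4: is a sole proprietorship (not: is a registered nonprofit); seating 66 < 74 → Nonprofit License not required.
Rule 5: is a sole proprietorship (not: is a worker-owned cooperative) → Commercial Registration not required.
Rule 6: handles hazardous materials → Municipal Permit required.
Rule 7: handles hazardous materials → Annual License required.
Rule 8: is a sole proprietorship; handles hazardous materials → Trade License required.
Rule 9: seating 66 ≤ 196 → Operating Certificate required.
Rule 10: does not provide lodging to guests; handles hazardous materials → Lodging Permit not required.
Rule 11: handles hazardous materials → General Business Registration required.
Rule 12: seating 66 > 60 → Limited Seating Authorization not required.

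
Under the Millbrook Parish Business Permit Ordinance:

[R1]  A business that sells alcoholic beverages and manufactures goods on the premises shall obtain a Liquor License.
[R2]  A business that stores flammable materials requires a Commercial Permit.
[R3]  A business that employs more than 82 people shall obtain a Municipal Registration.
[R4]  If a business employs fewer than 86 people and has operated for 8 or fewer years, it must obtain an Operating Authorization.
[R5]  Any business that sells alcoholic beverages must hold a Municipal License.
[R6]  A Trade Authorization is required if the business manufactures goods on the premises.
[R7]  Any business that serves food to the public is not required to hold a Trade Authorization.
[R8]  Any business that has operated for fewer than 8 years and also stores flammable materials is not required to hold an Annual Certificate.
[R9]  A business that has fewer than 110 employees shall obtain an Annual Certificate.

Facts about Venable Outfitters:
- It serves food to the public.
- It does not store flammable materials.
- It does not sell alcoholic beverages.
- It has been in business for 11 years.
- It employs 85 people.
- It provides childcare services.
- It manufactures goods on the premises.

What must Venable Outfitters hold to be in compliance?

[R1] does not sell alcoholic beverages; manufactures goods on the premises → Liquor License not required.
[R2] does not store flammable materials → Commercial Permit not required.
[R3] employees 85 > 82 → Municipal Registration required.
[R4] employees 85 < 86; years in business 11 > 8 → Operating Authorization not required.
[R5] does not sell alcoholic beverages → Municipal License not required.
[R6] manufactures goods on the premises → Trade Authorization required.
[R7] serves food to the public → exempt from Trade Authorization.
[R8] years in business 11 ≥ 8; does not store flammable materials → Annual Certificate exemption does not apply.
[R9] employees 85 < 110 → Annual Certificate required.

Annual Certificate, Municipal Registration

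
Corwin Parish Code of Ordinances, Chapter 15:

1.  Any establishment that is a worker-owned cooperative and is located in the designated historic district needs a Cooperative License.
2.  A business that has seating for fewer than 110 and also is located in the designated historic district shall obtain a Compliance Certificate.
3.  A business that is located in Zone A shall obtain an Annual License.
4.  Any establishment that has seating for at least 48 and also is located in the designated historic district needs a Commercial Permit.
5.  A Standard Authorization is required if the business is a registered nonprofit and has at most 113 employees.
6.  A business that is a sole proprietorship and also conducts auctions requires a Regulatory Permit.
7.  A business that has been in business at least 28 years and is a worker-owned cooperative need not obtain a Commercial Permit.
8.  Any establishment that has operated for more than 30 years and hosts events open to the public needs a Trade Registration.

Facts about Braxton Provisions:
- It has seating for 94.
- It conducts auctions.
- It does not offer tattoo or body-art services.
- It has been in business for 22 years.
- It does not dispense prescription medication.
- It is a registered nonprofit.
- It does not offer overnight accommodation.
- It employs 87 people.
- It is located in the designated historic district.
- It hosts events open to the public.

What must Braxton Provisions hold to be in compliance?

Commercial Permit, Compliance Certificate, Standard Authorization

1. is a registered nonprofit (not: is a worker-owned cooperative); is located in the designated historic district → Cooperative License not required.
2. seating 94 < 110; is located in the designated historic district → Compliance Certificate required.
3. is located in the designated historic district (not: is located in Zone A) → Annual License not required.
4. seating 94 ≥ 48; is located in the designated historic district → Commercial Permit required.
5. is a registered nonprofit; employees 87 ≤ 113 → Standard Authorization required.
6. is a registered nonprofit (not: is a sole proprietorship); conducts auctions → Regulatory Permit not required.
7. years in business 22 < 28; is a registered nonprofit (not: is a worker-owned cooperative) → Commercial Permit exemption does not apply.
8. years in business 22 ≤ 30; hosts events open to the public → Trade Registration not required.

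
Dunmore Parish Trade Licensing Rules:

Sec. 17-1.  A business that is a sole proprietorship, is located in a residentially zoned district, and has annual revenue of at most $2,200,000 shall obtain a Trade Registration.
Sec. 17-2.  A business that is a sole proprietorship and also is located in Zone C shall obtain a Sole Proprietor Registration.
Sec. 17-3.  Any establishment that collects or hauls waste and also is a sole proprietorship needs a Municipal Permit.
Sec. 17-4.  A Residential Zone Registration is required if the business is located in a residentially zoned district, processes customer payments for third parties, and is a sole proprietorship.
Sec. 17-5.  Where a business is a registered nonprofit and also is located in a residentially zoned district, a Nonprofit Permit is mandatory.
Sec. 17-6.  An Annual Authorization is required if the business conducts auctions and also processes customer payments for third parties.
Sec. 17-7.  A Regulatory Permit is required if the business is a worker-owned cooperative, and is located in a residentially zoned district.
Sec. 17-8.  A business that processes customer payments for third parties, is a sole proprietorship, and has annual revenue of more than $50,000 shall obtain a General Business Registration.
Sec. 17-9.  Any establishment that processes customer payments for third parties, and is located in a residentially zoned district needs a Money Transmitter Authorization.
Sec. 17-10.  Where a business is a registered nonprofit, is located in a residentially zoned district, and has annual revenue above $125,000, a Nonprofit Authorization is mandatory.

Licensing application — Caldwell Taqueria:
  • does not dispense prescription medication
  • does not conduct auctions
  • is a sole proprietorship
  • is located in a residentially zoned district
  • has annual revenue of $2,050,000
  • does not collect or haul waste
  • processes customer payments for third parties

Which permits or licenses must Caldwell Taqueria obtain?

Sec. 17-1. is a sole proprietorship; is located in a residentially zoned district; revenue $2,050,000 ≤ $2,200,000 → Trade Registration required.
Sec. 17-2. is a sole proprietorship; is located in a residentially zoned district (not: is located in Zone C) → Sole Proprietor Registration not required.
Sec. 17-3. does not collect or haul waste; is a sole proprietorship → Municipal Permit not required.
Sec. 17-4. is located in a residentially zoned district; processes customer payments for third parties; is a sole proprietorship → Residential Zone Registration required.
Sec. 17-5. is a sole proprietorship (not: is a registered nonprofit); is located in a residentially zoned district → Nonprofit Permit not required.
Sec. 17-6. does not conduct auctions; processes customer payments for third parties → Annual Authorization not required.
Sec. 17-7. is a sole proprietorship (not: is a worker-owned cooperative); is located in a residentially zoned district → Regulatory Permit not required.
Sec. 17-8. processes customer payments for third parties; is a sole proprietorship; revenue $2,050,000 > $50,000 → General Business Registration required.
Sec. 17-9. processes customer payments for third parties; is located in a residentially zoned district → Money Transmitter Authorization required.
Sec. 17-10. is a sole proprietorship (not: is a registered nonprofit); is located in a residentially zoned district; revenue $2,050,000 > $125,000 → Nonprofit Authorization not required.

General Business Registration, Money Transmitter Authorization, Residential Zone Registration, Trade Registration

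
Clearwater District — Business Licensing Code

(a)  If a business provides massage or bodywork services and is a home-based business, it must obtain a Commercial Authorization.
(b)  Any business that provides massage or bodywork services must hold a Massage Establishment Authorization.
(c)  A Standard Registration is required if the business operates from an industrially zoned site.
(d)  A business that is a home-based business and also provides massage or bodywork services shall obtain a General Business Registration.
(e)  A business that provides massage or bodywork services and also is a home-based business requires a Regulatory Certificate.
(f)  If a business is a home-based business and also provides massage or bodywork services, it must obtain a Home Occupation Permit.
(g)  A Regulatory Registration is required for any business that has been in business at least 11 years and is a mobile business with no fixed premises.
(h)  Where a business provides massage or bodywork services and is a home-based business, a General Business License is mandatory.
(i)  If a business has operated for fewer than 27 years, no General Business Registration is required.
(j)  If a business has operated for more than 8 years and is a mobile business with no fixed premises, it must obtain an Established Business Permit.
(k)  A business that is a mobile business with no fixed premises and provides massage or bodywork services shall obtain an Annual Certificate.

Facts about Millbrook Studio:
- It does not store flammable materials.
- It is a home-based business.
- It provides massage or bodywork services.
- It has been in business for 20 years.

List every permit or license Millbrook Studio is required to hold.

Commercial Authorization, General Business License, Home Occupation Permit, Massage Establishment Authorization, Regulatory Certificate

(a) provides massage or bodywork services; is a home-based business → Commercial Authorization required.
(b) provides massage or bodywork services → Massage Establishment Authorization required.
(c) is a home-based business (not: operates from an industrially zoned site) → Standard Registration not required.
(d) is a home-based business; provides massage or bodywork services → General Business Registration required.
(e) provides massage or bodywork services; is a home-based business → Regulatory Certificate required.
(f) is a home-based business; provides massage or bodywork services → Home Occupation Permit required.
(g) years in business 20 ≥ 11; is a home-based business (not: is a mobile business with no fixed premises) → Regulatory Registration not required.
(h) provides massage or bodywork services; is a home-based business → General Business License required.
(i) years in business 20 < 27 → exempt from General Business Registration.
(j) years in business 20 > 8; is a home-based business (not: is a mobile business with no fixed premises) → Established Business Permit not required.
(k) is a home-based business (not: is a mobile business with no fixed premises); provides massage or bodywork services → Annual Certificate not required.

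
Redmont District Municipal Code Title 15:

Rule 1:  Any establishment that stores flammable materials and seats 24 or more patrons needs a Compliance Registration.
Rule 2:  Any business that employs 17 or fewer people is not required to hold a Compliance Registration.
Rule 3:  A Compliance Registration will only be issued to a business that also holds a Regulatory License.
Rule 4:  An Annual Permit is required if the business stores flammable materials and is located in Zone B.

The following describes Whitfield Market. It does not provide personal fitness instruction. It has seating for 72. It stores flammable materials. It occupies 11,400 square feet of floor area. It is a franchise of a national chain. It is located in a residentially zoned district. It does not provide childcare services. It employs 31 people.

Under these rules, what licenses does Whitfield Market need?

Compliance Registration, Regulatory License

Rule 1: stores flammable materials; seating 72 ≥ 24 → Compliance Registration required.
Rule 2: employees 31 > 17 → Compliance Registration exemption does not apply.
Rule 3: Compliance Registration is required → Regulatory License also required.
Rule 4: stores flammable materials; is located in a residentially zoned district (not: is located in Zone B) → Annual Permit not required.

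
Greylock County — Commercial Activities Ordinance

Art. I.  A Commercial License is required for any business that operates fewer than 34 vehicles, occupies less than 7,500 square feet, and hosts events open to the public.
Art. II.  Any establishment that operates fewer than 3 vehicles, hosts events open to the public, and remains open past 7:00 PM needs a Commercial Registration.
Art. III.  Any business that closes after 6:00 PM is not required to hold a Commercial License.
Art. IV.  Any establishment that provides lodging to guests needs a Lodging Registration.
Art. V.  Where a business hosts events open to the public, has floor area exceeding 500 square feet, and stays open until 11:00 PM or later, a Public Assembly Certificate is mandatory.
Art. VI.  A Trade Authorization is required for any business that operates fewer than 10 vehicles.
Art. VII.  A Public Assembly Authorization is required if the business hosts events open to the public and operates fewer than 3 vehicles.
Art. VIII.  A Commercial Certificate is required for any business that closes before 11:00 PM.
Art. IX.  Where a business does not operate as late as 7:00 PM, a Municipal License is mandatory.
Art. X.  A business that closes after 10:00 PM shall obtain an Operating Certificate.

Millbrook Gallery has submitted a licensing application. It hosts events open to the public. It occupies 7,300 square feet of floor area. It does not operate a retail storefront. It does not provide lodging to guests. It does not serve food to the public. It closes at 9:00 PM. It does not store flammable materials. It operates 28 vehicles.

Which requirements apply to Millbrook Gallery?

Art. I. vehicles 28 < 34; floor area 7,300 square feet < 7,500 square feet; hosts events open to the public → Commercial License required.
Art. II. vehicles 28 ≥ 3; hosts events open to the public; closes 9:00 PM, after 7:00 PM → Commercial Registration not required.
Art. III. closes 9:00 PM, after 6:00 PM → exempt from Commercial License.
Art. IV. does not provide lodging to guests → Lodging Registration not required.
Art. V. hosts events open to the public; floor area 7,300 square feet > 500 square feet; closes 9:00 PM, at/before 11:00 PM → Public Assembly Certificate not required.
Art. VI. vehicles 28 ≥ 10 → Trade Authorization not required.
Art. VII. hosts events open to the public; vehicles 28 ≥ 3 → Public Assembly Authorization not required.
Art. VIII. closes 9:00 PM, at/before 11:00 PM → Commercial Certificate required.
Art. IX. closes 9:00 PM, after 7:00 PM → Municipal License not required.
Art. X. closes 9:00 PM, at/before 10:00 PM → Operating Certificate not required.

Commercial Certificate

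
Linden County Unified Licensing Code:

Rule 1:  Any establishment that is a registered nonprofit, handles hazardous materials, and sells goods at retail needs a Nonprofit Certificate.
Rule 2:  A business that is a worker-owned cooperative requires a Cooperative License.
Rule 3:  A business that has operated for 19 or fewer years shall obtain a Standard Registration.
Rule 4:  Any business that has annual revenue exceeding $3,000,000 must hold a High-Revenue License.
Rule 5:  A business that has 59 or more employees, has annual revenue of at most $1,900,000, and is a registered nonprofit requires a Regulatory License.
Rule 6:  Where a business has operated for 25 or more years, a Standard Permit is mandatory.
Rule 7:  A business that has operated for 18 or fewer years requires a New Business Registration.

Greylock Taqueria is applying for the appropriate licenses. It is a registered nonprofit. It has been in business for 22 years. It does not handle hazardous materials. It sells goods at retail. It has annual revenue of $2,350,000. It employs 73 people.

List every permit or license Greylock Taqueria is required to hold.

None

Rule 1: is a registered nonprofit; does not handle hazardous materials; sells goods at retail → Nonprofit Certificate not required.
Rule 2: is a registered nonprofit (not: is a worker-owned cooperative) → Cooperative License not required.
Rule 3: years in business 22 > 19 → Standard Registration not required.
Rule 4: revenue $2,350,000 ≤ $3,000,000 → High-Revenue License not required.
Rule 5: employees 73 ≥ 59; revenue $2,350,000 > $1,900,000; is a registered nonprofit → Regulatory License not required.
Rule 6: years in business 22 < 25 → Standard Permit not required.
Rule 7: years in business 22 > 18 → New Business Registration not required.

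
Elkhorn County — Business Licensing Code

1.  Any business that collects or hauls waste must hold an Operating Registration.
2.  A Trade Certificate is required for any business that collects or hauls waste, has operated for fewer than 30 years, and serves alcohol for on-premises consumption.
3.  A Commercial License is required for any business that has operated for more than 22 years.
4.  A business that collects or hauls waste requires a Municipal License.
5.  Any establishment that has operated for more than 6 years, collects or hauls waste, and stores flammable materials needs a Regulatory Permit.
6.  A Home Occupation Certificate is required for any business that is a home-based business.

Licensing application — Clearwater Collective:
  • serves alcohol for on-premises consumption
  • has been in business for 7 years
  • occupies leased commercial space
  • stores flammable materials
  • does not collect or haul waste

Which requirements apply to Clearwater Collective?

1. does not collect or haul waste → Operating Registration not required.
2. does not collect or haul waste; years in business 7 < 30; serves alcohol for on-premises consumption → Trade Certificate not required.
3. years in business 7 ≤ 22 → Commercial License not required.
4. does not collect or haul waste → Municipal License not required.
5. years in business 7 > 6; does not collect or haul waste; stores flammable materials → Regulatory Permit not required.
6. occupies leased commercial space (not: is a home-based business) → Home Occupation Certificate not required.

None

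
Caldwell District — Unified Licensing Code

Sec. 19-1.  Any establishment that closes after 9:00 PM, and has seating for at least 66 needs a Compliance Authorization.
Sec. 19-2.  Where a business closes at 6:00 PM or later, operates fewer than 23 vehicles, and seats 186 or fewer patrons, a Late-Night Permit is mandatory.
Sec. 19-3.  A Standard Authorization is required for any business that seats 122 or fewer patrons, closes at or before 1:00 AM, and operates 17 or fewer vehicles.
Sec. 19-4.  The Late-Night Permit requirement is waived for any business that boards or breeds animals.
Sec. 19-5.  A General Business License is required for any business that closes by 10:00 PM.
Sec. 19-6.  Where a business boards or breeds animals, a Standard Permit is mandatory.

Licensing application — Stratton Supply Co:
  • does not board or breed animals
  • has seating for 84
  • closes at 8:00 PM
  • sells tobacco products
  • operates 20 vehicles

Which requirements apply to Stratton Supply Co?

Sec. 19-1. closes 8:00 PM, at/before 9:00 PM; seating 84 ≥ 66 → Compliance Authorization not required.
Sec. 19-2. closes 8:00 PM, after 6:00 PM; vehicles 20 < 23; seating 84 ≤ 186 → Late-Night Permit required.
Sec. 19-3. seating 84 ≤ 122; closes 8:00 PM, at/before 1:00 AM; vehicles 20 > 17 → Standard Authorization not required.
Sec. 19-4. does not board or breed animals → Late-Night Permit exemption does not apply.
Sec. 19-5. closes 8:00 PM, at/before 10:00 PM → General Business License required.
Sec. 19-6. does not board or breed animals → Standard Permit not required.

General Business License, Late-Night Permit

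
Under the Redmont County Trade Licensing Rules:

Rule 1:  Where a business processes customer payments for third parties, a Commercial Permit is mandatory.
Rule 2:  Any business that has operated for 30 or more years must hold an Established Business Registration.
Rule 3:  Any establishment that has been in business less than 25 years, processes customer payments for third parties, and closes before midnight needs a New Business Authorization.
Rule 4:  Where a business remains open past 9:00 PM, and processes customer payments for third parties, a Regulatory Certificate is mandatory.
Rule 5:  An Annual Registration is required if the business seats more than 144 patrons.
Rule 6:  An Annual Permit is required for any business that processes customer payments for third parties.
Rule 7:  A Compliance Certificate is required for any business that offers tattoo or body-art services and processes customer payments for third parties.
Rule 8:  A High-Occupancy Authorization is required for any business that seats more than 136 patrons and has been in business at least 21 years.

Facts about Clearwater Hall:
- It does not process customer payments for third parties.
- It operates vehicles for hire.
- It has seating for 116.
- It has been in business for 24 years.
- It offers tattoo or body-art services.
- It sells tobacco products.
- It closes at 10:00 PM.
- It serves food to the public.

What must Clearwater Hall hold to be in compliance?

Rule 1: does not process customer payments for third parties → Commercial Permit not required.
Rule 2: years in business 24 < 30 → Established Business Registration not required.
Rule 3: years in business 24 < 25; does not process customer payments for third parties; closes 10:00 PM, at/before midnight → New Business Authorization not required.
Rule 4: closes 10:00 PM, after 9:00 PM; does not process customer payments for third parties → Regulatory Certificate not required.
Rule 5: seating 116 ≤ 144 → Annual Registration not required.
Rule 6: does not process customer payments for third parties → Annual Permit not required.
Rule 7: offers tattoo or body-art services; does not process customer payments for third parties → Compliance Certificate not required.
Rule 8: seating 116 ≤ 136; years in business 24 ≥ 21 → High-Occupancy Authorization not required.

None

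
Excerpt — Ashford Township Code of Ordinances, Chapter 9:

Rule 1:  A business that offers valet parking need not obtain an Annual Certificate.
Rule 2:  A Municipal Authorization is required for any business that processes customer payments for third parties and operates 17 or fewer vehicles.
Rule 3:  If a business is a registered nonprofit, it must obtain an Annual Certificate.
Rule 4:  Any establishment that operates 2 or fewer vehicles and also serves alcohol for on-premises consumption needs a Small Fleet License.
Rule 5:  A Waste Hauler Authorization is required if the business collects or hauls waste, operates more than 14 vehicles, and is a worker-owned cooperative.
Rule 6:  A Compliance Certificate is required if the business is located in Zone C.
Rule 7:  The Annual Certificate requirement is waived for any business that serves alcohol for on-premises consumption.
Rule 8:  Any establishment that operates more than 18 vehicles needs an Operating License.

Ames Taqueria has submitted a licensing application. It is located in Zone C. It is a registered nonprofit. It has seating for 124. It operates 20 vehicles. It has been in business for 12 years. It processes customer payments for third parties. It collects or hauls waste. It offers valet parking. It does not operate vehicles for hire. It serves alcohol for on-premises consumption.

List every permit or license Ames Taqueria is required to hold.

Rule 1: offers valet parking → exempt from Annual Certificate.
Rule 2: processes customer payments for third parties; vehicles 20 > 17 → Municipal Authorization not required.
Rule 3: is a registered nonprofit → Annual Certificate required.
Rule 4: vehicles 20 > 2; serves alcohol for on-premises consumption → Small Fleet License not required.
Rule 5: collects or hauls waste; vehicles 20 > 14; is a registered nonprofit (not: is a worker-owned cooperative) → Waste Hauler Authorization not required.
Rule 6: is located in Zone C → Compliance Certificate required.
Rule 7: serves alcohol for on-premises consumption → exempt from Annual Certificate.
Rule 8: vehicles 20 > 18 → Operating License required.

Compliance Certificate, Operating License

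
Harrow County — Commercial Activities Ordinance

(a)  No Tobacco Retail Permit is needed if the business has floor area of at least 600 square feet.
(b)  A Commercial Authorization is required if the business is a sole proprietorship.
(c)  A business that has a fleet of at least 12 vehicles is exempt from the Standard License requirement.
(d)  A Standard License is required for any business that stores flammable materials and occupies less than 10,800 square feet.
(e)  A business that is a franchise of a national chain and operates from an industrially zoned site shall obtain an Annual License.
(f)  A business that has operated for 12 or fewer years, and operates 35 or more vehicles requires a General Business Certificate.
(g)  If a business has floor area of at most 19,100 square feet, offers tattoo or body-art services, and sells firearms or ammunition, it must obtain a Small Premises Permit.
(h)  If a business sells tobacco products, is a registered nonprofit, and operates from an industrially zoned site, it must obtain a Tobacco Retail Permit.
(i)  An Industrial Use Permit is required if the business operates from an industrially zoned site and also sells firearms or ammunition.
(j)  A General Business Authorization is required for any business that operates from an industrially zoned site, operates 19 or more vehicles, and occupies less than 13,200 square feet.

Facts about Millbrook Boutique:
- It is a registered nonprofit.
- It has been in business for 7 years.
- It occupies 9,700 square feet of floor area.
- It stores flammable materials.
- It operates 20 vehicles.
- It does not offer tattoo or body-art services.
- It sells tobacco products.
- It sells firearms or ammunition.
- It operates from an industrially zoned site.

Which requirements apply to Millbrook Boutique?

General Business Authorization, Industrial Use Permit

(a) floor area 9,700 square feet ≥ 600 square feet → exempt from Tobacco Retail Permit.
(b) is a registered nonprofit (not: is a sole proprietorship) → Commercial Authorization not required.
(c) vehicles 20 ≥ 12 → exempt from Standard License.
(d) stores flammable materials; floor area 9,700 square feet < 10,800 square feet → Standard License required.
(e) is a registered nonprofit (not: is a franchise of a national chain); operates from an industrially zoned site → Annual License not required.
(f) years in business 7 ≤ 12; vehicles 20 < 35 → General Business Certificate not required.
(g) floor area 9,700 square feet ≤ 19,100 square feet; does not offer tattoo or body-art services; sells firearms or ammunition → Small Premises Permit not required.
(h) sells tobacco products; is a registered nonprofit; operates from an industrially zoned site → Tobacco Retail Permit required.
(i) operates from an industrially zoned site; sells firearms or ammunition → Industrial Use Permit required.
(j) operates from an industrially zoned site; vehicles 20 ≥ 19; floor area 9,700 square feet < 13,200 square feet → General Business Authorization required.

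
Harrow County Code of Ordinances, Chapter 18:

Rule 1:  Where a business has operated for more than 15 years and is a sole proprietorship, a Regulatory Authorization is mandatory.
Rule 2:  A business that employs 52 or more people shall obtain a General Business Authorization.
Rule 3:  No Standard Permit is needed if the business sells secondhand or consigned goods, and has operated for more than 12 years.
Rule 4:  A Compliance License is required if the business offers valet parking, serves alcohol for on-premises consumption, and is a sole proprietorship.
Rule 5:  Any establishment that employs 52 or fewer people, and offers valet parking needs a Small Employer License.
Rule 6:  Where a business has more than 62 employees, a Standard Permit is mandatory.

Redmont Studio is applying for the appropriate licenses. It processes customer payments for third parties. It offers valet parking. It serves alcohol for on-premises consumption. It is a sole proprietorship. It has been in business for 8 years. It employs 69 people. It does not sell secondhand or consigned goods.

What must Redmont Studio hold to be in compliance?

Compliance License, General Business Authorization, Standard Permit

Rule 1: years in business 8 ≤ 15; is a sole proprietorship → Regulatory Authorization not required.
Rule 2: employees 69 ≥ 52 → General Business Authorization required.
Rule 3: does not sell secondhand or consigned goods; years in business 8 ≤ 12 → Standard Permit exemption does not apply.
Rule 4: offers valet parking; serves alcohol for on-premises consumption; is a sole proprietorship → Compliance License required.
Rule 5: employees 69 > 52; offers valet parking → Small Employer License not required.
Rule 6: employees 69 > 62 → Standard Permit required.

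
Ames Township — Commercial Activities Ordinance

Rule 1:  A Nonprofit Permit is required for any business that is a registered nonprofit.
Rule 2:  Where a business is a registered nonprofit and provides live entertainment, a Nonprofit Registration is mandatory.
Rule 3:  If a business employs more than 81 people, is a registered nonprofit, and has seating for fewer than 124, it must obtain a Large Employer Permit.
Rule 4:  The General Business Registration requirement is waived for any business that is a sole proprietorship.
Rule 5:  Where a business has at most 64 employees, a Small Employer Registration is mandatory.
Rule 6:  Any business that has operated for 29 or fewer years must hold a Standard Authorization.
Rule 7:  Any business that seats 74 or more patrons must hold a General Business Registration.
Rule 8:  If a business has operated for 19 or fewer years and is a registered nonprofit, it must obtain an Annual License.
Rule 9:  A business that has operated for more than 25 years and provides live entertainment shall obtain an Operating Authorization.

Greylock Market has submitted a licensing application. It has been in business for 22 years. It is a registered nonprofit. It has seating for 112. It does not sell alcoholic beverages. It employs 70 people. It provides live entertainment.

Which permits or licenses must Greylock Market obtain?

Rule 1: is a registered nonprofit → Nonprofit Permit required.
Rule 2: is a registered nonprofit; provides live entertainment → Nonprofit Registration required.
Rule 3: employees 70 ≤ 81; is a registered nonprofit; seating 112 < 124 → Large Employer Permit not required.
Rule 4: is a registered nonprofit (not: is a sole proprietorship) → General Business Registration exemption does not apply.
Rule 5: employees 70 > 64 → Small Employer Registration not required.
Rule 6: years in business 22 ≤ 29 → Standard Authorization required.
Rule 7: seating 112 ≥ 74 → General Business Registration required.
Rule 8: years in business 22 > 19; is a registered nonprofit → Annual License not required.
Rule 9: years in business 22 ≤ 25; provides live entertainment → Operating Authorization not required.

General Business Registration, Nonprofit Permit, Nonprofit Registration, Standard Authorization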